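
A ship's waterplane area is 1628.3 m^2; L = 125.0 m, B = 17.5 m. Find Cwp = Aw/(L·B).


Formula: Cwp = Aw / (L * B)
Step 1 — L * B = 125.0 * 17.5 = 2187.5 m^2
Step 2 — Cwp = 1628.3 / 2187.5 ≈ 0.74437 (5 s.f.)

0.74437


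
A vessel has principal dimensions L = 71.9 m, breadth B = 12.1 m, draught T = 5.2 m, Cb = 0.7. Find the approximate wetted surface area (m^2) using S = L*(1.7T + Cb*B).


Formula: S = 1.7*L*T + V/T with V = Cb*L*B*T, i.e. S = L * (1.7*T + Cb*B)
Step 1 — 1.7*T = 1.7 * 5.2 = 8.84 m
Step 2 — Cb*B = 0.7 * 12.1 = 8.47 m
Step 3 — 1.7*T + Cb*B = 8.84 + 8.47 = 17.31 m
Step 4 — S = 71.9 * 17.31 ≈ 1244.6 m^2 (5 s.f.)

1244.6 m^2


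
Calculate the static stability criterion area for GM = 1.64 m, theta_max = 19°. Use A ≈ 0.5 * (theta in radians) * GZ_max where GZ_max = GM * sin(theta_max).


Formula: GZ_max = GM * sin(theta); Area = 0.5 * theta_rad * GZ_max
Step 1 — GZ_max = 1.64 * sin(19°) = 1.64 * 0.325568 = 0.533932 m
Step 2 — theta_rad = 19 * pi/180 = 0.331613 rad
Step 3 — Area = 0.5 * 0.331613 * 0.533932 ≈ 0.088529 m·rad (5 s.f.)

0.088529 m·rad


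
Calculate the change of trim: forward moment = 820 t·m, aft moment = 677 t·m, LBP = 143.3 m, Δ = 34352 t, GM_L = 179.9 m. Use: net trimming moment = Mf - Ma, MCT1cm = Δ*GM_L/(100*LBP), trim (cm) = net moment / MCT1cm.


Formula: net trimming moment = Mf - Ma; MCT1cm = Δ*GM_L/(100*LBP); trim = net moment / MCT1cm
Step 1 — net trimming moment = 820 - 677 = 143 t·m
Step 2 — MCT1cm = 34352 * 179.9 / (100 * 143.3) = 431.2578 t·m/cm
Step 3 — trim = 143 / 431.2578 ≈ 0.33159 cm (5 s.f.)

0.33159 cm


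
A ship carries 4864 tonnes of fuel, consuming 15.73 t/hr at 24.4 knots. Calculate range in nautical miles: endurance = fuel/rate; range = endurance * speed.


Formula: endurance = fuel / rate; range = endurance * speed
Step 1 — endurance = 4864 / 15.73 = 309.2181 hours
Step 2 — range = 309.2181 * 24.4 ≈ 7544.9 nautical miles (5 s.f.)

7544.9 NM


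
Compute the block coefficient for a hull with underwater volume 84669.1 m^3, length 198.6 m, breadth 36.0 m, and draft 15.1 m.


Formula: Cb = V / (L * B * T)
Step 1 — L * B * T = 198.6 * 36.0 * 15.1 = 107958.96 m^3
Step 2 — Cb = 84669.1 / 107958.96 ≈ 0.78427 (5 s.f.)

0.78427


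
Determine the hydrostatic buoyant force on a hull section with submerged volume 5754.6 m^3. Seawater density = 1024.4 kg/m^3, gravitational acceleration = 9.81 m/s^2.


Formula: Fb = rho * g * V
Substituting: Fb = 1024.4 * 9.81 * 5754.6
Intermediate: 1024.4 * 9.81 = 10049.364
Result: Fb = 10049.364 * 5754.6 ≈ 57830000 N (5 s.f.)

57830000 N


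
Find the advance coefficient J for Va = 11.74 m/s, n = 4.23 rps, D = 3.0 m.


Formula: J = Va / (n * D)
Step 1 — n * D = 4.23 * 3.0 = 12.69
Step 2 — J = 11.74 / 12.69 ≈ 0.92514 (5 s.f.)

0.92514


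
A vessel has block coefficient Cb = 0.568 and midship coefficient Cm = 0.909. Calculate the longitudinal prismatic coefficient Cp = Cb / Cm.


Formula: Cp = Cb / Cm
Substituting: Cp = 0.568 / 0.909
Result: Cp ≈ 0.62486 (5 s.f.)

0.62486


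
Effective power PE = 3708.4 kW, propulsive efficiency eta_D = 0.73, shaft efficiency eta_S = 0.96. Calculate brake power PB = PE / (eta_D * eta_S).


Formula: PB = PE / (eta_D * eta_S)
Step 1 — combined efficiency = eta_D * eta_S = 0.73 * 0.96 = 0.7008
Step 2 — PB = 3708.4 / 0.7008 ≈ 5291.7 kW (5 s.f.)

5291.7 kW


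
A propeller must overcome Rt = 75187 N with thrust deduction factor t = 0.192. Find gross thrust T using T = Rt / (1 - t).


Formula: T = Rt / (1 - t)
Step 1 — (1 - t) = 1 - 0.192 = 0.808
Step 2 — T = 75187 / 0.808 ≈ 93053 N (5 s.f.)

93053 N


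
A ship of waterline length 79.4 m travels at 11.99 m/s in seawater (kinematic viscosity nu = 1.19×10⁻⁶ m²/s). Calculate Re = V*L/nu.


Formula: Re = V * L / nu
Step 1 — V * L = 11.99 * 79.4 = 952.006 m^2/s
Step 2 — Re = 952.006 / 1.19e-6 = 8.00e+08

8.00e+08


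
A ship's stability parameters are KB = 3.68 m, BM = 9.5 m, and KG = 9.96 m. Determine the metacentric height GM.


Formula: GM = KB + BM - KG
Step 1 — KM = KB + BM = 3.68 + 9.5 = 13.18 m
Step 2 — GM = KM - KG = 13.18 - 9.96 = 3.22 m

3.22 m


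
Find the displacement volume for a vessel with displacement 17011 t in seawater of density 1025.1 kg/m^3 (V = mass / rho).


Formula: V = mass / rho
Step 1 — convert tonnes to kg: 17011 t * 1000 = 17011000 kg
Step 2 — V = 17011000 / 1025.1 ≈ 16594 m^3 (5 s.f.)

16594 m^3


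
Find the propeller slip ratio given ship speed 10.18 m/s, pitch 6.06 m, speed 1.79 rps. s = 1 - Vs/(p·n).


Formula: s = 1 - Vs / (p * n)
Step 1 — p * n = 6.06 * 1.79 = 10.8474
Step 2 — Vs / (p*n) = 10.18 / 10.8474 = 0.938474 (6 d.p.)
Step 3 — s = 1 - 0.938474 = 0.061526

0.061526


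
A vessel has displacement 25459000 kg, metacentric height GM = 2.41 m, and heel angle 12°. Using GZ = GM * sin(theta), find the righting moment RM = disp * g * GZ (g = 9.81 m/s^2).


Formula: GZ = GM * sin(theta); RM = disp * g * GZ
Step 1 — GZ = 2.41 * sin(12°) = 2.41 * 0.207912 = 0.501068 m
Step 2 — RM = 25459000 * 9.81 * 0.501068 ≈ 125140000 N·m (5 s.f.)

125140000 N·m


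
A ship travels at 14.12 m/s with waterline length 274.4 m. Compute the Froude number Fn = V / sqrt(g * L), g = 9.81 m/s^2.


Formula: Fn = V / sqrt(g * L)
Step 1 — g * L = 9.81 * 274.4 = 2691.864
Step 2 — sqrt(g * L) = sqrt(2691.864) = 51.883176
Step 3 — Fn = 14.12 / 51.883176 ≈ 0.27215 (5 s.f.)

0.27215


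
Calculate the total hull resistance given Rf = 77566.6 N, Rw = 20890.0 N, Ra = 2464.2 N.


Formula: Rt = Rf + Rw + Ra
Substituting: Rt = 77566.6 + 20890.0 + 2464.2
Result: Rt = 100920.8 N

100920.8 N


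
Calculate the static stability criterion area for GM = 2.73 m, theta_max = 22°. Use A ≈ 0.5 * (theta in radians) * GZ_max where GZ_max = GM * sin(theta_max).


Formula: GZ_max = GM * sin(theta); Area = 0.5 * theta_rad * GZ_max
Step 1 — GZ_max = 2.73 * sin(22°) = 2.73 * 0.374607 = 1.022677 m
Step 2 — theta_rad = 22 * pi/180 = 0.383972 rad
Step 3 — Area = 0.5 * 0.383972 * 1.022677 ≈ 0.19634 m·rad (5 s.f.)

0.19634 m·rad


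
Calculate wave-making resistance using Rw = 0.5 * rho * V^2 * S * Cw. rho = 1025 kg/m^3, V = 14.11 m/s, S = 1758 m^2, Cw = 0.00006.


Formula: Rw = 0.5 * rho * V^2 * S * Cw
Step 1 — V^2 = 14.11^2 = 199.0921
Step 2 — 0.5 * rho * V^2 = 0.5 * 1025 * 199.0921 = 102034.70125
Step 3 — Rw = 102034.70125 * 1758 * 0.00006 ≈ 10763 N (5 s.f.)

10763 N


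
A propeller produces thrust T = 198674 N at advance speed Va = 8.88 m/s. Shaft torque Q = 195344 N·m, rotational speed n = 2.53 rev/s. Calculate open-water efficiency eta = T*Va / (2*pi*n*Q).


Formula: eta = T * Va / (2 * pi * n * Q)
Step 1 — numerator = T * Va = 198674 * 8.88 = 1764225.12
Step 2 — 2 * pi * n = 2 * pi * 2.53 = 15.896459
Step 3 — denominator = 15.896459 * 195344 = 3105277.89
Step 4 — eta = 1764225.12 / 3105277.89 ≈ 0.56814 (5 s.f.)

0.56814


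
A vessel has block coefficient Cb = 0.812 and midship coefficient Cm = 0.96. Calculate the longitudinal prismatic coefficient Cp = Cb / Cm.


Formula: Cp = Cb / Cm
Substituting: Cp = 0.812 / 0.96
Result: Cp ≈ 0.84583 (5 s.f.)

0.84583


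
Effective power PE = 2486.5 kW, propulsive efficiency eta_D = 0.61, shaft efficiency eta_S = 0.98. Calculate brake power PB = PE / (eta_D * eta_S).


Formula: PB = PE / (eta_D * eta_S)
Step 1 — combined efficiency = eta_D * eta_S = 0.61 * 0.98 = 0.5978
Step 2 — PB = 2486.5 / 0.5978 ≈ 4159.4 kW (5 s.f.)

4159.4 kW


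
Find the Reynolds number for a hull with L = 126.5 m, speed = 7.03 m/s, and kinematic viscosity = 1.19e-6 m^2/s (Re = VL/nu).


Formula: Re = V * L / nu
Step 1 — V * L = 7.03 * 126.5 = 889.295 m^2/s
Step 2 — Re = 889.295 / 1.19e-6 = 7.47e+08

7.47e+08


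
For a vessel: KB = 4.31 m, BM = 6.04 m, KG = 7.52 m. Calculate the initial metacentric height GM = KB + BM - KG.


Formula: GM = KB + BM - KG
Step 1 — KM = KB + BM = 4.31 + 6.04 = 10.35 m
Step 2 — GM = KM - KG = 10.35 - 7.52 = 2.83 m

2.83 m


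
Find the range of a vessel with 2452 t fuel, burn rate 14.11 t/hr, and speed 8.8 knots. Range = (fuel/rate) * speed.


Formula: endurance = fuel / rate; range = endurance * speed
Step 1 — endurance = 2452 / 14.11 = 173.7775 hours
Step 2 — range = 173.7775 * 8.8 ≈ 1529.2 nautical miles (5 s.f.)

1529.2 NM


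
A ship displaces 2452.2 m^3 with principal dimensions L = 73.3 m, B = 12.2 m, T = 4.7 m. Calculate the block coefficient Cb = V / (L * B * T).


Formula: Cb = V / (L * B * T)
Step 1 — L * B * T = 73.3 * 12.2 * 4.7 = 4203.022 m^3
Step 2 — Cb = 2452.2 / 4203.022 ≈ 0.58344 (5 s.f.)

0.58344


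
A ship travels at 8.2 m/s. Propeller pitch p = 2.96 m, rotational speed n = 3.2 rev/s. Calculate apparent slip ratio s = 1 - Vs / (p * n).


Formula: s = 1 - Vs / (p * n)
Step 1 — p * n = 2.96 * 3.2 = 9.472
Step 2 — Vs / (p*n) = 8.2 / 9.472 = 0.865709 (6 d.p.)
Step 3 — s = 1 - 0.865709 = 0.134291

0.134291


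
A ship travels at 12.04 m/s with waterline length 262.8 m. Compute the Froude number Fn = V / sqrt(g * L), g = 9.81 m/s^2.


Formula: Fn = V / sqrt(g * L)
Step 1 — g * L = 9.81 * 262.8 = 2578.068
Step 2 — sqrt(g * L) = sqrt(2578.068) = 50.774679
Step 3 — Fn = 12.04 / 50.774679 ≈ 0.23713 (5 s.f.)

0.23713


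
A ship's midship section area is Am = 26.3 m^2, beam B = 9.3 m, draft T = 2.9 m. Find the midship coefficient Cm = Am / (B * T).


Formula: Cm = Am / (B * T)
Step 1 — B * T = 9.3 * 2.9 = 26.97 m^2
Step 2 — Cm = 26.3 / 26.97 ≈ 0.97516 (5 s.f.)

0.97516


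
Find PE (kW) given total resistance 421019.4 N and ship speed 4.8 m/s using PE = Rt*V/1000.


Formula: PE = Rt * V / 1000 (kW)
Step 1 — PE (W) = 421019.4 * 4.8 = 2020893.12 W
Step 2 — PE (kW) = 2020893.12 / 1000 ≈ 2020.9 kW (5 s.f.)

2020.9 kW


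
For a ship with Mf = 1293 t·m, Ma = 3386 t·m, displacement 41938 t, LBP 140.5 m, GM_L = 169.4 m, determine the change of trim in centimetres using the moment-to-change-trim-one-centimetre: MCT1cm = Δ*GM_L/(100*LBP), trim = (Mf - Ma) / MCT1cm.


Formula: net trimming moment = Mf - Ma; MCT1cm = Δ*GM_L/(100*LBP); trim = net moment / MCT1cm
Step 1 — net trimming moment = 1293 - 3386 = -2093 t·m
Step 2 — MCT1cm = 41938 * 169.4 / (100 * 140.5) = 505.6439 t·m/cm
Step 3 — trim = -2093 / 505.6439 ≈ -4.1393 cm (5 s.f.)

-4.1393 cm


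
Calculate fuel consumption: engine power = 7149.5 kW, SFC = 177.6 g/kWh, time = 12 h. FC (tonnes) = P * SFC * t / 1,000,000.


Formula: FC (tonnes) = P * SFC * t / 1,000,000
Step 1 — P * SFC * t = 7149.5 * 177.6 * 12 = 15237014.4 g
Step 2 — FC (tonnes) = 15237014.4 / 1,000,000 ≈ 15.237 tonnes (5 s.f.)

15.237 tonnes


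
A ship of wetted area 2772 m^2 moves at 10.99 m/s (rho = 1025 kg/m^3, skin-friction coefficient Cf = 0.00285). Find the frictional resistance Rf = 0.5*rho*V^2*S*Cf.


Formula: Rf = 0.5 * rho * V^2 * S * Cf
Step 1 — V^2 = 10.99^2 = 120.7801
Step 2 — 0.5 * rho * V^2 = 0.5 * 1025 * 120.7801 = 61899.80125
Step 3 — Rf = 61899.80125 * 2772 * 0.00285 ≈ 489020 N (5 s.f.)

489020 N


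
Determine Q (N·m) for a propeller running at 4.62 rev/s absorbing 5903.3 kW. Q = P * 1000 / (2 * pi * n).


Formula: Q = P_W / (2 * pi * n)
Step 1 — P_W = 5903.3 kW * 1000 = 5903300.0 W
Step 2 — 2 * pi * n = 2 * pi * 4.62 = 29.028316
Step 3 — Q = 5903300.0 / 29.028316 ≈ 203360 N·m (5 s.f.)

203360 N·m


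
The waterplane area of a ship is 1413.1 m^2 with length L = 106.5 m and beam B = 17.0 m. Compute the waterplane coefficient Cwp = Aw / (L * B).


Formula: Cwp = Aw / (L * B)
Step 1 — L * B = 106.5 * 17.0 = 1810.5 m^2
Step 2 — Cwp = 1413.1 / 1810.5 ≈ 0.78050 (5 s.f.)

0.78050


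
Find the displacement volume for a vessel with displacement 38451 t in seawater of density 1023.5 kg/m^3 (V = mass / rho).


Formula: V = mass / rho
Step 1 — convert tonnes to kg: 38451 t * 1000 = 38451000 kg
Step 2 — V = 38451000 / 1023.5 ≈ 37568 m^3 (5 s.f.)

37568 m^3


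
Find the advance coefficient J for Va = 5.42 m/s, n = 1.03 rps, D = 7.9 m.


Formula: J = Va / (n * D)
Step 1 — n * D = 1.03 * 7.9 = 8.137
Step 2 — J = 5.42 / 8.137 ≈ 0.66609 (5 s.f.)

0.66609


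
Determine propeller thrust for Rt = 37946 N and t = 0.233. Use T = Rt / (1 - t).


Formula: T = Rt / (1 - t)
Step 1 — (1 - t) = 1 - 0.233 = 0.767
Step 2 — T = 37946 / 0.767 ≈ 49473 N (5 s.f.)

49473 N


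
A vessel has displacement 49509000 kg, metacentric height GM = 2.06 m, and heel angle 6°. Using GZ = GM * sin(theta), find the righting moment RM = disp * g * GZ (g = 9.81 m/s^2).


Formula: GZ = GM * sin(theta); RM = disp * g * GZ
Step 1 — GZ = 2.06 * sin(6°) = 2.06 * 0.104528 = 0.215328 m
Step 2 — RM = 49509000 * 9.81 * 0.215328 ≈ 104580000 N·m (5 s.f.)

104580000 N·m


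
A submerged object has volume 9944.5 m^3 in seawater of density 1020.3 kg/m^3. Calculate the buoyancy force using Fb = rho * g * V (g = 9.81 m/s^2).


Formula: Fb = rho * g * V
Substituting: Fb = 1020.3 * 9.81 * 9944.5
Intermediate: 1020.3 * 9.81 = 10009.143
Result: Fb = 10009.143 * 9944.5 ≈ 99536000 N (5 s.f.)

99536000 N


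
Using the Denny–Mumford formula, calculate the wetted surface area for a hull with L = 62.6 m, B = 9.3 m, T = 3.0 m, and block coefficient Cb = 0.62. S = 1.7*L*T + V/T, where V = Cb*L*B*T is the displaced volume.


Formula: S = 1.7*L*T + V/T with V = Cb*L*B*T, i.e. S = L * (1.7*T + Cb*B)
Step 1 — 1.7*T = 1.7 * 3.0 = 5.1 m
Step 2 — Cb*B = 0.62 * 9.3 = 5.766 m
Step 3 — 1.7*T + Cb*B = 5.1 + 5.766 = 10.866 m
Step 4 — S = 62.6 * 10.866 ≈ 680.21 m^2 (5 s.f.)

680.21 m^2


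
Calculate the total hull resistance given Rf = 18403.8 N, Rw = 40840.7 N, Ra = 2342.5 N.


Formula: Rt = Rf + Rw + Ra
Substituting: Rt = 18403.8 + 40840.7 + 2342.5
Result: Rt = 61587.0 N

61587.0 N


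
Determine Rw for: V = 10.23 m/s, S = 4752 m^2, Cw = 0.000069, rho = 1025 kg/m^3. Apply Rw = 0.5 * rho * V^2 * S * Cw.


Formula: Rw = 0.5 * rho * V^2 * S * Cw
Step 1 — V^2 = 10.23^2 = 104.6529
Step 2 — 0.5 * rho * V^2 = 0.5 * 1025 * 104.6529 = 53634.61125
Step 3 — Rw = 53634.61125 * 4752 * 0.000069 ≈ 17586 N (5 s.f.)

17586 N


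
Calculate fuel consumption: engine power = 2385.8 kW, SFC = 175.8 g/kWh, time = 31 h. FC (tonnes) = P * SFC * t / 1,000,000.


Formula: FC (tonnes) = P * SFC * t / 1,000,000
Step 1 — P * SFC * t = 2385.8 * 175.8 * 31 = 13002132.84 g
Step 2 — FC (tonnes) = 13002132.84 / 1,000,000 ≈ 13.002 tonnes (5 s.f.)

13.002 tonnes


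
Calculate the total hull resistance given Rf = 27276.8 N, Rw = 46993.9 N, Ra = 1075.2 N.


Formula: Rt = Rf + Rw + Ra
Substituting: Rt = 27276.8 + 46993.9 + 1075.2
Result: Rt = 75345.9 N

75345.9 N


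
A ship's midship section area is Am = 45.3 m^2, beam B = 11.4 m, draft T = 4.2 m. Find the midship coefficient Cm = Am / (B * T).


Formula: Cm = Am / (B * T)
Step 1 — B * T = 11.4 * 4.2 = 47.88 m^2
Step 2 — Cm = 45.3 / 47.88 ≈ 0.94612 (5 s.f.)

0.94612


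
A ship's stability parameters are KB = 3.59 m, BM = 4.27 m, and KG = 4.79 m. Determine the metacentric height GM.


Formula: GM = KB + BM - KG
Step 1 — KM = KB + BM = 3.59 + 4.27 = 7.86 m
Step 2 — GM = KM - KG = 7.86 - 4.79 = 3.07 m

3.07 m


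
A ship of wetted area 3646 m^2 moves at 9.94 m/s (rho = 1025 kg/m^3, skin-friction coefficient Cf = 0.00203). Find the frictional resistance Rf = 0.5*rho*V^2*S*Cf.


Formula: Rf = 0.5 * rho * V^2 * S * Cf
Step 1 — V^2 = 9.94^2 = 98.8036
Step 2 — 0.5 * rho * V^2 = 0.5 * 1025 * 98.8036 = 50636.845
Step 3 — Rf = 50636.845 * 3646 * 0.00203 ≈ 374780 N (5 s.f.)

374780 N


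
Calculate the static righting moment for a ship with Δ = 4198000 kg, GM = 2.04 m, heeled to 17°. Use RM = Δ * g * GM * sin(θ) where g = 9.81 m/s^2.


Formula: GZ = GM * sin(theta); RM = disp * g * GZ
Step 1 — GZ = 2.04 * sin(17°) = 2.04 * 0.292372 = 0.596439 m
Step 2 — RM = 4198000 * 9.81 * 0.596439 ≈ 24563000 N·m (5 s.f.)

24563000 N·m


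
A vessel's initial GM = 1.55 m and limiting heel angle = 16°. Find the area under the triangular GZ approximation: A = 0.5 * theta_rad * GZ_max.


Formula: GZ_max = GM * sin(theta); Area = 0.5 * theta_rad * GZ_max
Step 1 — GZ_max = 1.55 * sin(16°) = 1.55 * 0.275637 = 0.427237 m
Step 2 — theta_rad = 16 * pi/180 = 0.279253 rad
Step 3 — Area = 0.5 * 0.279253 * 0.427237 ≈ 0.059654 m·rad (5 s.f.)

0.059654 m·rad


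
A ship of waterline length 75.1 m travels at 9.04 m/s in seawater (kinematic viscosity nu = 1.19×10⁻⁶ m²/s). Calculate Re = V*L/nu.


Formula: Re = V * L / nu
Step 1 — V * L = 9.04 * 75.1 = 678.904 m^2/s
Step 2 — Re = 678.904 / 1.19e-6 = 5.71e+08

5.71e+08


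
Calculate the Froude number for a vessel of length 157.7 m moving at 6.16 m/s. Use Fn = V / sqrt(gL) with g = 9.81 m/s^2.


Formula: Fn = V / sqrt(g * L)
Step 1 — g * L = 9.81 * 157.7 = 1547.037
Step 2 — sqrt(g * L) = sqrt(1547.037) = 39.332391
Step 3 — Fn = 6.16 / 39.332391 ≈ 0.15661 (5 s.f.)

0.15661


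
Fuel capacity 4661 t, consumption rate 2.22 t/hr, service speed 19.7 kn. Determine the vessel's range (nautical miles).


Formula: endurance = fuel / rate; range = endurance * speed
Step 1 — endurance = 4661 / 2.22 = 2099.5495 hours
Step 2 — range = 2099.5495 * 19.7 ≈ 41361 nautical miles (5 s.f.)

41361 NM


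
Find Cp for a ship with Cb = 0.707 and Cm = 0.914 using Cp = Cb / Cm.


Formula: Cp = Cb / Cm
Substituting: Cp = 0.707 / 0.914
Result: Cp ≈ 0.77352 (5 s.f.)

0.77352


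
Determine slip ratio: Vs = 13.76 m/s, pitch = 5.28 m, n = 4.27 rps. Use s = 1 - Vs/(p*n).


Formula: s = 1 - Vs / (p * n)
Step 1 — p * n = 5.28 * 4.27 = 22.5456
Step 2 — Vs / (p*n) = 13.76 / 22.5456 = 0.610319 (6 d.p.)
Step 3 — s = 1 - 0.610319 = 0.389681

0.389681


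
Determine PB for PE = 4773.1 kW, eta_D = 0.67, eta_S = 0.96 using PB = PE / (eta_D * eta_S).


Formula: PB = PE / (eta_D * eta_S)
Step 1 — combined efficiency = eta_D * eta_S = 0.67 * 0.96 = 0.6432
Step 2 — PB = 4773.1 / 0.6432 ≈ 7420.9 kW (5 s.f.)

7420.9 kW


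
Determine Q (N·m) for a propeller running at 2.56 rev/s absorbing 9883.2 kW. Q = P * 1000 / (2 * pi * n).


Formula: Q = P_W / (2 * pi * n)
Step 1 — P_W = 9883.2 kW * 1000 = 9883200.0 W
Step 2 — 2 * pi * n = 2 * pi * 2.56 = 16.084954
Step 3 — Q = 9883200.0 / 16.084954 ≈ 614440 N·m (5 s.f.)

614440 N·m


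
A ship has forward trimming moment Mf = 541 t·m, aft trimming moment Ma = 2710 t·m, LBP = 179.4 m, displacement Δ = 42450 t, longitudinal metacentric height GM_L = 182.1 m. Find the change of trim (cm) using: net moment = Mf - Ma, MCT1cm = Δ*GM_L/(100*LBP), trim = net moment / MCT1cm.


Formula: net trimming moment = Mf - Ma; MCT1cm = Δ*GM_L/(100*LBP); trim = net moment / MCT1cm
Step 1 — net trimming moment = 541 - 2710 = -2169 t·m
Step 2 — MCT1cm = 42450 * 182.1 / (100 * 179.4) = 430.8888 t·m/cm
Step 3 — trim = -2169 / 430.8888 ≈ -5.0338 cm (5 s.f.)

-5.0338 cm


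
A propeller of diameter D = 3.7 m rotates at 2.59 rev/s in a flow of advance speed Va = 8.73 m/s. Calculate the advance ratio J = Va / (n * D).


Formula: J = Va / (n * D)
Step 1 — n * D = 2.59 * 3.7 = 9.583
Step 2 — J = 8.73 / 9.583 ≈ 0.91099 (5 s.f.)

0.91099


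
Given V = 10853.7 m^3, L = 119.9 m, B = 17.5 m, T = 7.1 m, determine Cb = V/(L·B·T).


Formula: Cb = V / (L * B * T)
Step 1 — L * B * T = 119.9 * 17.5 * 7.1 = 14897.575 m^3
Step 2 — Cb = 10853.7 / 14897.575 ≈ 0.72855 (5 s.f.)

0.72855


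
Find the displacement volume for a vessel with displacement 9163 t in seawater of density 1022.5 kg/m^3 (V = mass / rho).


Formula: V = mass / rho
Step 1 — convert tonnes to kg: 9163 t * 1000 = 9163000 kg
Step 2 — V = 9163000 / 1022.5 ≈ 8961.4 m^3 (5 s.f.)

8961.4 m^3


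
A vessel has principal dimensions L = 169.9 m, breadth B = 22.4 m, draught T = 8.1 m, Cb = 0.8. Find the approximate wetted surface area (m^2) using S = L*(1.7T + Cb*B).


Formula: S = 1.7*L*T + V/T with V = Cb*L*B*T, i.e. S = L * (1.7*T + Cb*B)
Step 1 — 1.7*T = 1.7 * 8.1 = 13.77 m
Step 2 — Cb*B = 0.8 * 22.4 = 17.92 m
Step 3 — 1.7*T + Cb*B = 13.77 + 17.92 = 31.69 m
Step 4 — S = 169.9 * 31.69 ≈ 5384.1 m^2 (5 s.f.)

5384.1 m^2


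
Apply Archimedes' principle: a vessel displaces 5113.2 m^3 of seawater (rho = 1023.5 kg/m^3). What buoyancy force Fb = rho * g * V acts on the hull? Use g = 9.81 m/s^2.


Formula: Fb = rho * g * V
Substituting: Fb = 1023.5 * 9.81 * 5113.2
Intermediate: 1023.5 * 9.81 = 10040.535
Result: Fb = 10040.535 * 5113.2 ≈ 51339000 N (5 s.f.)

51339000 N


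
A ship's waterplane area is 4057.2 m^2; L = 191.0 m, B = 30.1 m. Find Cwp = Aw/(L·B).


Formula: Cwp = Aw / (L * B)
Step 1 — L * B = 191.0 * 30.1 = 5749.1 m^2
Step 2 — Cwp = 4057.2 / 5749.1 ≈ 0.70571 (5 s.f.)

0.70571


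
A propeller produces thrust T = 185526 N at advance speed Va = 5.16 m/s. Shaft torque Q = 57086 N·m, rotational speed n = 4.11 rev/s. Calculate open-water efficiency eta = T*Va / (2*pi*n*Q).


Formula: eta = T * Va / (2 * pi * n * Q)
Step 1 — numerator = T * Va = 185526 * 5.16 = 957314.16
Step 2 — 2 * pi * n = 2 * pi * 4.11 = 25.823892
Step 3 — denominator = 25.823892 * 57086 = 1474182.7
Step 4 — eta = 957314.16 / 1474182.7 ≈ 0.64939 (5 s.f.)

0.64939


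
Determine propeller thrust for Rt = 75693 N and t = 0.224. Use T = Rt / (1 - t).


Formula: T = Rt / (1 - t)
Step 1 — (1 - t) = 1 - 0.224 = 0.776
Step 2 — T = 75693 / 0.776 ≈ 97543 N (5 s.f.)

97543 N


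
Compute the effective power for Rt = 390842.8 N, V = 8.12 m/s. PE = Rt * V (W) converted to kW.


Formula: PE = Rt * V / 1000 (kW)
Step 1 — PE (W) = 390842.8 * 8.12 = 3173643.536 W
Step 2 — PE (kW) = 3173643.536 / 1000 ≈ 3173.6 kW (5 s.f.)

3173.6 kW


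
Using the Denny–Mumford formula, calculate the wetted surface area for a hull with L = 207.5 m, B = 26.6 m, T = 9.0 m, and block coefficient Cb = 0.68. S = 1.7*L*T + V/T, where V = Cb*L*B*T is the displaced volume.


Formula: S = 1.7*L*T + V/T with V = Cb*L*B*T, i.e. S = L * (1.7*T + Cb*B)
Step 1 — 1.7*T = 1.7 * 9.0 = 15.3 m
Step 2 — Cb*B = 0.68 * 26.6 = 18.088 m
Step 3 — 1.7*T + Cb*B = 15.3 + 18.088 = 33.388 m
Step 4 — S = 207.5 * 33.388 ≈ 6928.0 m^2 (5 s.f.)

6928.0 m^2


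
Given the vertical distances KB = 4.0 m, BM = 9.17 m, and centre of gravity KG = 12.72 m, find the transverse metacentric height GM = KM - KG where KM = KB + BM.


Formula: GM = KB + BM - KG
Step 1 — KM = KB + BM = 4.0 + 9.17 = 13.17 m
Step 2 — GM = KM - KG = 13.17 - 12.72 = 0.45 m

0.45 m


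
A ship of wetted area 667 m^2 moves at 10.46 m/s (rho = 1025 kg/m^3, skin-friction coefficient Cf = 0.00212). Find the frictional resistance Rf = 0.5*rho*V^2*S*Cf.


Formula: Rf = 0.5 * rho * V^2 * S * Cf
Step 1 — V^2 = 10.46^2 = 109.4116
Step 2 — 0.5 * rho * V^2 = 0.5 * 1025 * 109.4116 = 56073.445
Step 3 — Rf = 56073.445 * 667 * 0.00212 ≈ 79290 N (5 s.f.)

79290 N


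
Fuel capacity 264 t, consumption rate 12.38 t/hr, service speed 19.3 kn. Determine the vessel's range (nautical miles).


Formula: endurance = fuel / rate; range = endurance * speed
Step 1 — endurance = 264 / 12.38 = 21.3247 hours
Step 2 — range = 21.3247 * 19.3 ≈ 411.57 nautical miles (5 s.f.)

411.57 NM


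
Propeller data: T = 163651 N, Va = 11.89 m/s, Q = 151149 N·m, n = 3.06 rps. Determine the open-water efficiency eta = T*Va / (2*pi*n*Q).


Formula: eta = T * Va / (2 * pi * n * Q)
Step 1 — numerator = T * Va = 163651 * 11.89 = 1945810.39
Step 2 — 2 * pi * n = 2 * pi * 3.06 = 19.226547
Step 3 — denominator = 19.226547 * 151149 = 2906073.35
Step 4 — eta = 1945810.39 / 2906073.35 ≈ 0.66957 (5 s.f.)

0.66957


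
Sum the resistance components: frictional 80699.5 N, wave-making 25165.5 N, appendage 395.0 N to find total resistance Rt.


Formula: Rt = Rf + Rw + Ra
Substituting: Rt = 80699.5 + 25165.5 + 395.0
Result: Rt = 106260.0 N

106260.0 N


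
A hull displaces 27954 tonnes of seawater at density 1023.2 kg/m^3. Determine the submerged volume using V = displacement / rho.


Formula: V = mass / rho
Step 1 — convert tonnes to kg: 27954 t * 1000 = 27954000 kg
Step 2 — V = 27954000 / 1023.2 ≈ 27320 m^3 (5 s.f.)

27320 m^3


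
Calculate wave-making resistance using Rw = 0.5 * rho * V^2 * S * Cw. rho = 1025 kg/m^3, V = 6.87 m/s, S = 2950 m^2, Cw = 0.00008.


Formula: Rw = 0.5 * rho * V^2 * S * Cw
Step 1 — V^2 = 6.87^2 = 47.1969
Step 2 — 0.5 * rho * V^2 = 0.5 * 1025 * 47.1969 = 24188.41125
Step 3 — Rw = 24188.41125 * 2950 * 0.00008 ≈ 5708.5 N (5 s.f.)

5708.5 N


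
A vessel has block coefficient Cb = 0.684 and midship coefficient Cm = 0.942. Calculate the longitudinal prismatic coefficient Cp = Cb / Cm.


Formula: Cp = Cb / Cm
Substituting: Cp = 0.684 / 0.942
Result: Cp ≈ 0.72611 (5 s.f.)

0.72611


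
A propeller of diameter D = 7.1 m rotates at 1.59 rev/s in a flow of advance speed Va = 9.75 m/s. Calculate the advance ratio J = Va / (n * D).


Formula: J = Va / (n * D)
Step 1 — n * D = 1.59 * 7.1 = 11.289
Step 2 — J = 9.75 / 11.289 ≈ 0.86367 (5 s.f.)

0.86367


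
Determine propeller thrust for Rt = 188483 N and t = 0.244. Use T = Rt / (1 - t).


Formula: T = Rt / (1 - t)
Step 1 — (1 - t) = 1 - 0.244 = 0.756
Step 2 — T = 188483 / 0.756 ≈ 249320 N (5 s.f.)

249320 N


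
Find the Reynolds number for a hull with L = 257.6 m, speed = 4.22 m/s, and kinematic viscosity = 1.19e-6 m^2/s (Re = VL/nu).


Formula: Re = V * L / nu
Step 1 — V * L = 4.22 * 257.6 = 1087.072 m^2/s
Step 2 — Re = 1087.072 / 1.19e-6 = 9.14e+08

9.14e+08


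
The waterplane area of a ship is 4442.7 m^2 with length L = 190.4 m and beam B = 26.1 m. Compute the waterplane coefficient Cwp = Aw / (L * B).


Formula: Cwp = Aw / (L * B)
Step 1 — L * B = 190.4 * 26.1 = 4969.44 m^2
Step 2 — Cwp = 4442.7 / 4969.44 ≈ 0.89400 (5 s.f.)

0.89400


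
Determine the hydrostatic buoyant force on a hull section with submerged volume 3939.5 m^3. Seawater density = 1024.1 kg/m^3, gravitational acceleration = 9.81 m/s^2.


Formula: Fb = rho * g * V
Substituting: Fb = 1024.1 * 9.81 * 3939.5
Intermediate: 1024.1 * 9.81 = 10046.421
Result: Fb = 10046.421 * 3939.5 ≈ 39578000 N (5 s.f.)

39578000 N


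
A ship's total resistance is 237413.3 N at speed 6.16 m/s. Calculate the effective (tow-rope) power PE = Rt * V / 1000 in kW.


Formula: PE = Rt * V / 1000 (kW)
Step 1 — PE (W) = 237413.3 * 6.16 = 1462465.928 W
Step 2 — PE (kW) = 1462465.928 / 1000 ≈ 1462.5 kW (5 s.f.)

1462.5 kW


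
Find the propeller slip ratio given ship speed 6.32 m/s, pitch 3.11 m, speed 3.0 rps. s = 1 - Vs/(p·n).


Formula: s = 1 - Vs / (p * n)
Step 1 — p * n = 3.11 * 3.0 = 9.33
Step 2 — Vs / (p*n) = 6.32 / 9.33 = 0.677385 (6 d.p.)
Step 3 — s = 1 - 0.677385 = 0.322615

0.322615


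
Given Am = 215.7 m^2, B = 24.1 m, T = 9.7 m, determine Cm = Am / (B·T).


Formula: Cm = Am / (B * T)
Step 1 — B * T = 24.1 * 9.7 = 233.77 m^2
Step 2 — Cm = 215.7 / 233.77 ≈ 0.92270 (5 s.f.)

0.92270


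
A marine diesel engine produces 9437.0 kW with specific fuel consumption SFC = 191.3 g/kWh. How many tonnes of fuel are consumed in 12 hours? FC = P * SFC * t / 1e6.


Formula: FC (tonnes) = P * SFC * t / 1,000,000
Step 1 — P * SFC * t = 9437.0 * 191.3 * 12 = 21663577.2 g
Step 2 — FC (tonnes) = 21663577.2 / 1,000,000 ≈ 21.664 tonnes (5 s.f.)

21.664 tonnes


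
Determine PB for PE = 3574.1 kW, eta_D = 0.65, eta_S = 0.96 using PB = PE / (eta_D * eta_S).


Formula: PB = PE / (eta_D * eta_S)
Step 1 — combined efficiency = eta_D * eta_S = 0.65 * 0.96 = 0.624
Step 2 — PB = 3574.1 / 0.624 ≈ 5727.7 kW (5 s.f.)

5727.7 kW


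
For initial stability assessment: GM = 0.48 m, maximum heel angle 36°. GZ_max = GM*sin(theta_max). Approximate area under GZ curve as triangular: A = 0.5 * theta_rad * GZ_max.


Formula: GZ_max = GM * sin(theta); Area = 0.5 * theta_rad * GZ_max
Step 1 — GZ_max = 0.48 * sin(36°) = 0.48 * 0.587785 = 0.282137 m
Step 2 — theta_rad = 36 * pi/180 = 0.628319 rad
Step 3 — Area = 0.5 * 0.628319 * 0.282137 ≈ 0.088636 m·rad (5 s.f.)

0.088636 m·rad


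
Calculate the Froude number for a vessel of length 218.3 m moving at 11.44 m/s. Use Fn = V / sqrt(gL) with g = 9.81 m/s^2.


Formula: Fn = V / sqrt(g * L)
Step 1 — g * L = 9.81 * 218.3 = 2141.523
Step 2 — sqrt(g * L) = sqrt(2141.523) = 46.276592
Step 3 — Fn = 11.44 / 46.276592 ≈ 0.24721 (5 s.f.)

0.24721


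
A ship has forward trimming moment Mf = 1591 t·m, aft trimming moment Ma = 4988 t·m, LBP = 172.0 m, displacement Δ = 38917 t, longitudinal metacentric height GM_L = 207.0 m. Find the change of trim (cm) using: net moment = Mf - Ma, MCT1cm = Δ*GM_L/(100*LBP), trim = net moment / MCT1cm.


Formula: net trimming moment = Mf - Ma; MCT1cm = Δ*GM_L/(100*LBP); trim = net moment / MCT1cm
Step 1 — net trimming moment = 1591 - 4988 = -3397 t·m
Step 2 — MCT1cm = 38917 * 207.0 / (100 * 172.0) = 468.3616 t·m/cm
Step 3 — trim = -3397 / 468.3616 ≈ -7.2529 cm (5 s.f.)

-7.2529 cm


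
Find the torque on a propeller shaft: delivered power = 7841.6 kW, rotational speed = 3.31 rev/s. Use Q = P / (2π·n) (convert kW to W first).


Formula: Q = P_W / (2 * pi * n)
Step 1 — P_W = 7841.6 kW * 1000 = 7841600.0 W
Step 2 — 2 * pi * n = 2 * pi * 3.31 = 20.797343
Step 3 — Q = 7841600.0 / 20.797343 ≈ 377050 N·m (5 s.f.)

377050 N·m


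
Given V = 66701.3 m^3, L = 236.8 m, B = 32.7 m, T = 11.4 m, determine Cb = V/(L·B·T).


Formula: Cb = V / (L * B * T)
Step 1 — L * B * T = 236.8 * 32.7 * 11.4 = 88274.304 m^3
Step 2 — Cb = 66701.3 / 88274.304 ≈ 0.75561 (5 s.f.)

0.75561


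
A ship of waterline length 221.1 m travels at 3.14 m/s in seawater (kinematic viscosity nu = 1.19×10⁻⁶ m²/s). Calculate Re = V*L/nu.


Formula: Re = V * L / nu
Step 1 — V * L = 3.14 * 221.1 = 694.254 m^2/s
Step 2 — Re = 694.254 / 1.19e-6 = 5.83e+08

5.83e+08


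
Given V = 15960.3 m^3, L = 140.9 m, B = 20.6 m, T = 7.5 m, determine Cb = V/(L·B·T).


Formula: Cb = V / (L * B * T)
Step 1 — L * B * T = 140.9 * 20.6 * 7.5 = 21769.05 m^3
Step 2 — Cb = 15960.3 / 21769.05 ≈ 0.73316 (5 s.f.)

0.73316


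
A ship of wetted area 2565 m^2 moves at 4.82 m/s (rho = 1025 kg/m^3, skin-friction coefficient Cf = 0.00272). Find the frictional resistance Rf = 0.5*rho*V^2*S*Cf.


Formula: Rf = 0.5 * rho * V^2 * S * Cf
Step 1 — V^2 = 4.82^2 = 23.2324
Step 2 — 0.5 * rho * V^2 = 0.5 * 1025 * 23.2324 = 11906.605
Step 3 — Rf = 11906.605 * 2565 * 0.00272 ≈ 83070 N (5 s.f.)

83070 N


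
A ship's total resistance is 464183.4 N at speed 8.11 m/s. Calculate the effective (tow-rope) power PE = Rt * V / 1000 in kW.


Formula: PE = Rt * V / 1000 (kW)
Step 1 — PE (W) = 464183.4 * 8.11 = 3764527.374 W
Step 2 — PE (kW) = 3764527.374 / 1000 ≈ 3764.5 kW (5 s.f.)

3764.5 kW


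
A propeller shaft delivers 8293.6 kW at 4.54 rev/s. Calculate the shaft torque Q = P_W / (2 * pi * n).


Formula: Q = P_W / (2 * pi * n)
Step 1 — P_W = 8293.6 kW * 1000 = 8293600.0 W
Step 2 — 2 * pi * n = 2 * pi * 4.54 = 28.525661
Step 3 — Q = 8293600.0 / 28.525661 ≈ 290740 N·m (5 s.f.)

290740 N·m


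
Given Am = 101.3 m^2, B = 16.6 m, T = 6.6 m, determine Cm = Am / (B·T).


Formula: Cm = Am / (B * T)
Step 1 — B * T = 16.6 * 6.6 = 109.56 m^2
Step 2 — Cm = 101.3 / 109.56 ≈ 0.92461 (5 s.f.)

0.92461


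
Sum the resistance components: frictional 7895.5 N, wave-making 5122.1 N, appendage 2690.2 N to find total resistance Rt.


Formula: Rt = Rf + Rw + Ra
Substituting: Rt = 7895.5 + 5122.1 + 2690.2
Result: Rt = 15707.8 N

15707.8 N


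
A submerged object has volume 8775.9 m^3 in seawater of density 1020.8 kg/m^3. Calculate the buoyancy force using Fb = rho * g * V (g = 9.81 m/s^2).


Formula: Fb = rho * g * V
Substituting: Fb = 1020.8 * 9.81 * 8775.9
Intermediate: 1020.8 * 9.81 = 10014.048
Result: Fb = 10014.048 * 8775.9 ≈ 87882000 N (5 s.f.)

87882000 N


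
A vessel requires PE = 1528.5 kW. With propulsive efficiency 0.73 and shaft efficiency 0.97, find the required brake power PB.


Formula: PB = PE / (eta_D * eta_S)
Step 1 — combined efficiency = eta_D * eta_S = 0.73 * 0.97 = 0.7081
Step 2 — PB = 1528.5 / 0.7081 ≈ 2158.6 kW (5 s.f.)

2158.6 kW


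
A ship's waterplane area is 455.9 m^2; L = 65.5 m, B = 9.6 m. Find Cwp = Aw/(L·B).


Formula: Cwp = Aw / (L * B)
Step 1 — L * B = 65.5 * 9.6 = 628.8 m^2
Step 2 — Cwp = 455.9 / 628.8 ≈ 0.72503 (5 s.f.)

0.72503


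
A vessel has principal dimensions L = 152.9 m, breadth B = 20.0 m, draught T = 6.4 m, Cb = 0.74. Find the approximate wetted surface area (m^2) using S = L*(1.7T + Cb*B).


Formula: S = 1.7*L*T + V/T with V = Cb*L*B*T, i.e. S = L * (1.7*T + Cb*B)
Step 1 — 1.7*T = 1.7 * 6.4 = 10.88 m
Step 2 — Cb*B = 0.74 * 20.0 = 14.8 m
Step 3 — 1.7*T + Cb*B = 10.88 + 14.8 = 25.68 m
Step 4 — S = 152.9 * 25.68 ≈ 3926.5 m^2 (5 s.f.)

3926.5 m^2


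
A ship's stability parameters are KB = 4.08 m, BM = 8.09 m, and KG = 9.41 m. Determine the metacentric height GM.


Formula: GM = KB + BM - KG
Step 1 — KM = KB + BM = 4.08 + 8.09 = 12.17 m
Step 2 — GM = KM - KG = 12.17 - 9.41 = 2.76 m

2.76 m


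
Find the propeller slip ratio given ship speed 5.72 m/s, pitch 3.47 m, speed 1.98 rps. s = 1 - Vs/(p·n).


Formula: s = 1 - Vs / (p * n)
Step 1 — p * n = 3.47 * 1.98 = 6.8706
Step 2 — Vs / (p*n) = 5.72 / 6.8706 = 0.832533 (6 d.p.)
Step 3 — s = 1 - 0.832533 = 0.167467

0.167467


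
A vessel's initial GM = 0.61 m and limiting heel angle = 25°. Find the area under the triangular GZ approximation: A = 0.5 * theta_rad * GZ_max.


Formula: GZ_max = GM * sin(theta); Area = 0.5 * theta_rad * GZ_max
Step 1 — GZ_max = 0.61 * sin(25°) = 0.61 * 0.422618 = 0.257797 m
Step 2 — theta_rad = 25 * pi/180 = 0.436332 rad
Step 3 — Area = 0.5 * 0.436332 * 0.257797 ≈ 0.056243 m·rad (5 s.f.)

0.056243 m·rad


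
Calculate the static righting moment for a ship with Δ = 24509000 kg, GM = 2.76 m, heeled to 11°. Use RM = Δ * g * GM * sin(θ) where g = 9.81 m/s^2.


Formula: GZ = GM * sin(theta); RM = disp * g * GZ
Step 1 — GZ = 2.76 * sin(11°) = 2.76 * 0.190809 = 0.526633 m
Step 2 — RM = 24509000 * 9.81 * 0.526633 ≈ 126620000 N·m (5 s.f.)

126620000 N·m


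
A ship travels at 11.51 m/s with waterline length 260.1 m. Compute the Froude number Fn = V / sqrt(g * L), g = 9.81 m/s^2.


Formula: Fn = V / sqrt(g * L)
Step 1 — g * L = 9.81 * 260.1 = 2551.581
Step 2 — sqrt(g * L) = sqrt(2551.581) = 50.513176
Step 3 — Fn = 11.51 / 50.513176 ≈ 0.22786 (5 s.f.)

0.22786


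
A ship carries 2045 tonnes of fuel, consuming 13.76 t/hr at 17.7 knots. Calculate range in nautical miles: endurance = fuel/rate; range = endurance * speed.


Formula: endurance = fuel / rate; range = endurance * speed
Step 1 — endurance = 2045 / 13.76 = 148.6192 hours
Step 2 — range = 148.6192 * 17.7 ≈ 2630.6 nautical miles (5 s.f.)

2630.6 NM


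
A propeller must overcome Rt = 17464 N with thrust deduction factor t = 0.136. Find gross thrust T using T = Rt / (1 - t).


Formula: T = Rt / (1 - t)
Step 1 — (1 - t) = 1 - 0.136 = 0.864
Step 2 — T = 17464 / 0.864 ≈ 20213 N (5 s.f.)

20213 N


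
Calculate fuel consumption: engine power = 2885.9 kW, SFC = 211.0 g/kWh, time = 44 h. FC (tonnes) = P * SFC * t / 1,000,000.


Formula: FC (tonnes) = P * SFC * t / 1,000,000
Step 1 — P * SFC * t = 2885.9 * 211.0 * 44 = 26792695.6 g
Step 2 — FC (tonnes) = 26792695.6 / 1,000,000 ≈ 26.793 tonnes (5 s.f.)

26.793 tonnes


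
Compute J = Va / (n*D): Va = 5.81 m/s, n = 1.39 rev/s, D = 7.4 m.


Formula: J = Va / (n * D)
Step 1 — n * D = 1.39 * 7.4 = 10.286
Step 2 — J = 5.81 / 10.286 ≈ 0.56485 (5 s.f.)

0.56485


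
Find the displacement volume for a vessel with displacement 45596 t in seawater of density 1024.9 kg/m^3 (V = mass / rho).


Formula: V = mass / rho
Step 1 — convert tonnes to kg: 45596 t * 1000 = 45596000 kg
Step 2 — V = 45596000 / 1024.9 ≈ 44488 m^3 (5 s.f.)

44488 m^3


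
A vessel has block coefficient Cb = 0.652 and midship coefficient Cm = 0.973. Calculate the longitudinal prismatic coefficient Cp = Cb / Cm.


Formula: Cp = Cb / Cm
Substituting: Cp = 0.652 / 0.973
Result: Cp ≈ 0.67009 (5 s.f.)

0.67009


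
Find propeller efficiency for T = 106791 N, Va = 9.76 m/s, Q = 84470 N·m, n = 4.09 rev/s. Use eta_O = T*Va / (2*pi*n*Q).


Formula: eta = T * Va / (2 * pi * n * Q)
Step 1 — numerator = T * Va = 106791 * 9.76 = 1042280.16
Step 2 — 2 * pi * n = 2 * pi * 4.09 = 25.698228
Step 3 — denominator = 25.698228 * 84470 = 2170729.32
Step 4 — eta = 1042280.16 / 2170729.32 ≈ 0.48015 (5 s.f.)

0.48015


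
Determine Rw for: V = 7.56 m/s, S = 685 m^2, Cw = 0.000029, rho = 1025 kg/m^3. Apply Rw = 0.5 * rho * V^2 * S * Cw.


Formula: Rw = 0.5 * rho * V^2 * S * Cw
Step 1 — V^2 = 7.56^2 = 57.1536
Step 2 — 0.5 * rho * V^2 = 0.5 * 1025 * 57.1536 = 29291.22
Step 3 — Rw = 29291.22 * 685 * 0.000029 ≈ 581.87 N (5 s.f.)

581.87 N


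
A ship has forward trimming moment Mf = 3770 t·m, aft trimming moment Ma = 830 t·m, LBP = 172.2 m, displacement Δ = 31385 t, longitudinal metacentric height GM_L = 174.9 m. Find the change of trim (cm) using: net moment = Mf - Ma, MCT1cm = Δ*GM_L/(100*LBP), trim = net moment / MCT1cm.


Formula: net trimming moment = Mf - Ma; MCT1cm = Δ*GM_L/(100*LBP); trim = net moment / MCT1cm
Step 1 — net trimming moment = 3770 - 830 = 2940 t·m
Step 2 — MCT1cm = 31385 * 174.9 / (100 * 172.2) = 318.771 t·m/cm
Step 3 — trim = 2940 / 318.771 ≈ 9.2229 cm (5 s.f.)

9.2229 cm


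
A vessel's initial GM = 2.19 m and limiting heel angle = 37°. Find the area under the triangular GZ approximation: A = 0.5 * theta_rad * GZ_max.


Formula: GZ_max = GM * sin(theta); Area = 0.5 * theta_rad * GZ_max
Step 1 — GZ_max = 2.19 * sin(37°) = 2.19 * 0.601815 = 1.317975 m
Step 2 — theta_rad = 37 * pi/180 = 0.645772 rad
Step 3 — Area = 0.5 * 0.645772 * 1.317975 ≈ 0.42556 m·rad (5 s.f.)

0.42556 m·rad


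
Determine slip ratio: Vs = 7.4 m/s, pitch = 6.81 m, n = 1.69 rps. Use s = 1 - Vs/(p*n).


Formula: s = 1 - Vs / (p * n)
Step 1 — p * n = 6.81 * 1.69 = 11.5089
Step 2 — Vs / (p*n) = 7.4 / 11.5089 = 0.642981 (6 d.p.)
Step 3 — s = 1 - 0.642981 = 0.357019

0.357019


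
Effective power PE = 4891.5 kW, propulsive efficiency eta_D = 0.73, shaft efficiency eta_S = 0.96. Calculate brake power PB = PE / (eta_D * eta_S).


Formula: PB = PE / (eta_D * eta_S)
Step 1 — combined efficiency = eta_D * eta_S = 0.73 * 0.96 = 0.7008
Step 2 — PB = 4891.5 / 0.7008 ≈ 6979.9 kW (5 s.f.)

6979.9 kW


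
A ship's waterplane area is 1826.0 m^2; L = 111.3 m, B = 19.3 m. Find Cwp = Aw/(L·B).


Formula: Cwp = Aw / (L * B)
Step 1 — L * B = 111.3 * 19.3 = 2148.09 m^2
Step 2 — Cwp = 1826.0 / 2148.09 ≈ 0.85006 (5 s.f.)

0.85006


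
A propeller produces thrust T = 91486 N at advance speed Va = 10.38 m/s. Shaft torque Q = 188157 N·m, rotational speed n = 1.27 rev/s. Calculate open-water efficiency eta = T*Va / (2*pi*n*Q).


Formula: eta = T * Va / (2 * pi * n * Q)
Step 1 — numerator = T * Va = 91486 * 10.38 = 949624.68
Step 2 — 2 * pi * n = 2 * pi * 1.27 = 7.979645
Step 3 — denominator = 7.979645 * 188157 = 1501426.06
Step 4 — eta = 949624.68 / 1501426.06 ≈ 0.63248 (5 s.f.)

0.63248


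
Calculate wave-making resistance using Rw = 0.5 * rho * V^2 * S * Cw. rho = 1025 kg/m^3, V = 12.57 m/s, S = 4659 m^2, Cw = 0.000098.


Formula: Rw = 0.5 * rho * V^2 * S * Cw
Step 1 — V^2 = 12.57^2 = 158.0049
Step 2 — 0.5 * rho * V^2 = 0.5 * 1025 * 158.0049 = 80977.51125
Step 3 — Rw = 80977.51125 * 4659 * 0.000098 ≈ 36973 N (5 s.f.)

36973 N
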